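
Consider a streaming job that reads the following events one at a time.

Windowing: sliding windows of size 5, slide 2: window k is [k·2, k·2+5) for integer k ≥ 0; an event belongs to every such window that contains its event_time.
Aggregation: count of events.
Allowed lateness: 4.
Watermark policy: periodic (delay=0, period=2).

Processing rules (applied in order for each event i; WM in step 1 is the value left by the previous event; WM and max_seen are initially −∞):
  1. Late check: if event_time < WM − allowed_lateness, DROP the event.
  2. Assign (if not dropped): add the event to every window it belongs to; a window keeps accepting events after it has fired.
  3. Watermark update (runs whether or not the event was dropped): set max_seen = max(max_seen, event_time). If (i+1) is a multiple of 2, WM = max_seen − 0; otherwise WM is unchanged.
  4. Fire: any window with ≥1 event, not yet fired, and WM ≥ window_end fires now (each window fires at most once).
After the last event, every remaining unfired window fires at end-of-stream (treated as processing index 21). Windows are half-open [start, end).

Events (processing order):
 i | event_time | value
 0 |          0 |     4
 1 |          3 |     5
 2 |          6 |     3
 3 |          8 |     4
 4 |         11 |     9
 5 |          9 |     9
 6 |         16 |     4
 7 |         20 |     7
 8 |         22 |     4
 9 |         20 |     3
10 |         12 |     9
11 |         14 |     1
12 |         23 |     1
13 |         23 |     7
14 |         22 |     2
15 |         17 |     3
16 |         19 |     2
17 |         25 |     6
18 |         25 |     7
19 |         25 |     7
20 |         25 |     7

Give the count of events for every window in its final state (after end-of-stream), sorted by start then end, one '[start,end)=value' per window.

i=0 t=0 v=4: → [0,5); WM=−∞
i=1 t=3 v=5: → [2,7),[0,5); WM=3
i=2 t=6 v=3: → [6,11),[4,9),[2,7); WM=3
i=3 t=8 v=4: → [8,13),[6,11),[4,9); WM=8; [0,5) fires=2 [2,7) fires=2
i=4 t=11 v=9: → [10,15),[8,13); WM=8
i=5 t=9 v=9: → [8,13),[6,11); WM=11; [4,9) fires=2 [6,11) fires=3
i=6 t=16 v=4: → [16,21),[14,19),[12,17); WM=11
i=7 t=20 v=7: → [20,25),[18,23),[16,21); WM=20; [8,13) fires=3 [10,15) fires=1 [12,17) fires=1 [14,19) fires=1
i=8 t=22 v=4: → [22,27),[20,25),[18,23); WM=20
i=9 t=20 v=3: → [20,25),[18,23),[16,21); WM=22; [16,21) fires=3
i=10 t=12 v=9: DROP (t<22-4); WM=22
i=11 t=14 v=1: DROP (t<22-4); WM=22
i=12 t=23 v=1: → [22,27),[20,25); WM=22
i=13 t=23 v=7: → [22,27),[20,25); WM=23; [18,23) fires=3
i=14 t=22 v=2: → [22,27),[20,25),[18,23); WM=23
i=15 t=17 v=3: DROP (t<23-4); WM=23
i=16 t=19 v=2: → [18,23),[16,21); WM=23
i=17 t=25 v=6: → [24,29),[22,27); WM=25; [20,25) fires=6
i=18 t=25 v=7: → [24,29),[22,27); WM=25
i=19 t=25 v=7: → [24,29),[22,27); WM=25
i=20 t=25 v=7: → [24,29),[22,27); WM=25

[0,5)=2 [2,7)=2 [4,9)=2 [6,11)=3 [8,13)=3 [10,15)=1 [12,17)=1 [14,19)=1 [16,21)=4 [18,23)=5 [20,25)=6 [22,27)=8 [24,29)=4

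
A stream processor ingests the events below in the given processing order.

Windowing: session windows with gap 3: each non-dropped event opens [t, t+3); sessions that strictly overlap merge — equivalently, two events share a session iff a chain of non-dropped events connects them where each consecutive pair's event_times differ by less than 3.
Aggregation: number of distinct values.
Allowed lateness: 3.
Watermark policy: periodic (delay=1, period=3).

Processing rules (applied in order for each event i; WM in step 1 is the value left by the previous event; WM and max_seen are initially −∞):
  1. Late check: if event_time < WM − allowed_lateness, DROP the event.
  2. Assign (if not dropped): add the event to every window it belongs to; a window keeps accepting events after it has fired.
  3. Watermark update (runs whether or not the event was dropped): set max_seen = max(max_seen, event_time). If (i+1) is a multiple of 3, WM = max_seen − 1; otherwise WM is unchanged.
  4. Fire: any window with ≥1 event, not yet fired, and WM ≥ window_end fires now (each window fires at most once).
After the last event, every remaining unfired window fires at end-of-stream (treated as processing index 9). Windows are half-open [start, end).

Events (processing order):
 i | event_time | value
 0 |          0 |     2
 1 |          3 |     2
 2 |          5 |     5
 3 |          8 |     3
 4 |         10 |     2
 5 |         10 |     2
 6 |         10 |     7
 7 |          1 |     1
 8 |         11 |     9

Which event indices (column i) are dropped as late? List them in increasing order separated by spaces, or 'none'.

i=0 t=0 v=2: → [0,3); WM=−∞
i=1 t=3 v=2: → [3,6); WM=−∞
i=2 t=5 v=5: → [3,8); WM=4
i=3 t=8 v=3: → [8,11); WM=4
i=4 t=10 v=2: → [8,13); WM=4
i=5 t=10 v=2: → [8,13); WM=9
i=6 t=10 v=7: → [8,13); WM=9
i=7 t=1 v=1: DROP (t<9-3); WM=9
i=8 t=11 v=9: → [8,14); WM=10

7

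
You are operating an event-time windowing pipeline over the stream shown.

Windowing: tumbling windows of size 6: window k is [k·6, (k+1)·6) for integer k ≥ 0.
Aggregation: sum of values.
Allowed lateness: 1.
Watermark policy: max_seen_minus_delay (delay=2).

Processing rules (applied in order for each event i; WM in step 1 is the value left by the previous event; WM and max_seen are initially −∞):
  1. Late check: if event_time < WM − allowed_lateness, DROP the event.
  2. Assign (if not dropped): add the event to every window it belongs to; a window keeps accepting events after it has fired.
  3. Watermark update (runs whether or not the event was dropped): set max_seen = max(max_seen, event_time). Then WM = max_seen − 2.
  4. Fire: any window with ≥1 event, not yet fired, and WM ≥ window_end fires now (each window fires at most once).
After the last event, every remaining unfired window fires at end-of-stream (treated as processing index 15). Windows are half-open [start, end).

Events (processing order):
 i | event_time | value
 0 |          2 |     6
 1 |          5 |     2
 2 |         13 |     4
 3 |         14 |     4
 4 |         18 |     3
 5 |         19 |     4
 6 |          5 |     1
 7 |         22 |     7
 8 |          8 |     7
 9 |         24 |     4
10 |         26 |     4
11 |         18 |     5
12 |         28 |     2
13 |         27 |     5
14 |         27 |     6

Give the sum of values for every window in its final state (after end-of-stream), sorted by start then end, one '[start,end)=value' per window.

[0,6)=8 [12,18)=8 [18,24)=14 [24,30)=21

i=0 t=2 v=6: → [0,6); WM=0
i=1 t=5 v=2: → [0,6); WM=3
i=2 t=13 v=4: → [12,18); WM=11; [0,6) fires=8
i=3 t=14 v=4: → [12,18); WM=12
i=4 t=18 v=3: → [18,24); WM=16
i=5 t=19 v=4: → [18,24); WM=17
i=6 t=5 v=1: DROP (t<17-1); WM=17
i=7 t=22 v=7: → [18,24); WM=20; [12,18) fires=8
i=8 t=8 v=7: DROP (t<20-1); WM=20
i=9 t=24 v=4: → [24,30); WM=22
i=10 t=26 v=4: → [24,30); WM=24; [18,24) fires=14
i=11 t=18 v=5: DROP (t<24-1); WM=24
i=12 t=28 v=2: → [24,30); WM=26
i=13 t=27 v=5: → [24,30); WM=26
i=14 t=27 v=6: → [24,30); WM=26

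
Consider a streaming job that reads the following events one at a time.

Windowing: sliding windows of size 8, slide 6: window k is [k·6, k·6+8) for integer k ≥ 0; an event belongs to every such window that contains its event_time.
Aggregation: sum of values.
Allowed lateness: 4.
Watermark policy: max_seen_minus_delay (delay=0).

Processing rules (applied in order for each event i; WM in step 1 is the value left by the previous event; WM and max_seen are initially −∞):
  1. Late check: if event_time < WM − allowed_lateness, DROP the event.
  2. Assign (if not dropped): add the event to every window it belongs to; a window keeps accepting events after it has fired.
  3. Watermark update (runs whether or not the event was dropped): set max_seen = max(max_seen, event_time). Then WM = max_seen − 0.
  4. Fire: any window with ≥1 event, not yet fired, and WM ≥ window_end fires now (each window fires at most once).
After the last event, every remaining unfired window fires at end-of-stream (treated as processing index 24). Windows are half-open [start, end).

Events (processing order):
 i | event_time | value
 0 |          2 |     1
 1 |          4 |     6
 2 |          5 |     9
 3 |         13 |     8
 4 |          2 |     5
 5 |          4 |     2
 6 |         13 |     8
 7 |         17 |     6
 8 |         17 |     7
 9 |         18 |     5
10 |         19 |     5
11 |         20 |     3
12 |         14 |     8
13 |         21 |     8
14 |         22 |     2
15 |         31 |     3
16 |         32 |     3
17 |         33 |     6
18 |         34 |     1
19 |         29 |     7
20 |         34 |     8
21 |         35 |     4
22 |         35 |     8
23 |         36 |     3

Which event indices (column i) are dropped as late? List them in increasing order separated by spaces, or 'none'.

4 5 12 19

i=0 t=2 v=1: → [0,8); WM=2
i=1 t=4 v=6: → [0,8); WM=4
i=2 t=5 v=9: → [0,8); WM=5
i=3 t=13 v=8: → [12,20),[6,14); WM=13; [0,8) fires=16
i=4 t=2 v=5: DROP (t<13-4); WM=13
i=5 t=4 v=2: DROP (t<13-4); WM=13
i=6 t=13 v=8: → [12,20),[6,14); WM=13
i=7 t=17 v=6: → [12,20); WM=17; [6,14) fires=16
i=8 t=17 v=7: → [12,20); WM=17
i=9 t=18 v=5: → [18,26),[12,20); WM=18
i=10 t=19 v=5: → [18,26),[12,20); WM=19
i=11 t=20 v=3: → [18,26); WM=20; [12,20) fires=39
i=12 t=14 v=8: DROP (t<20-4); WM=20
i=13 t=21 v=8: → [18,26); WM=21
i=14 t=22 v=2: → [18,26); WM=22
i=15 t=31 v=3: → [30,38),[24,32); WM=31; [18,26) fires=23
i=16 t=32 v=3: → [30,38); WM=32; [24,32) fires=3
i=17 t=33 v=6: → [30,38); WM=33
i=18 t=34 v=1: → [30,38); WM=34
i=19 t=29 v=7: DROP (t<34-4); WM=34
i=20 t=34 v=8: → [30,38); WM=34
i=21 t=35 v=4: → [30,38); WM=35
i=22 t=35 v=8: → [30,38); WM=35
i=23 t=36 v=3: → [36,44),[30,38); WM=36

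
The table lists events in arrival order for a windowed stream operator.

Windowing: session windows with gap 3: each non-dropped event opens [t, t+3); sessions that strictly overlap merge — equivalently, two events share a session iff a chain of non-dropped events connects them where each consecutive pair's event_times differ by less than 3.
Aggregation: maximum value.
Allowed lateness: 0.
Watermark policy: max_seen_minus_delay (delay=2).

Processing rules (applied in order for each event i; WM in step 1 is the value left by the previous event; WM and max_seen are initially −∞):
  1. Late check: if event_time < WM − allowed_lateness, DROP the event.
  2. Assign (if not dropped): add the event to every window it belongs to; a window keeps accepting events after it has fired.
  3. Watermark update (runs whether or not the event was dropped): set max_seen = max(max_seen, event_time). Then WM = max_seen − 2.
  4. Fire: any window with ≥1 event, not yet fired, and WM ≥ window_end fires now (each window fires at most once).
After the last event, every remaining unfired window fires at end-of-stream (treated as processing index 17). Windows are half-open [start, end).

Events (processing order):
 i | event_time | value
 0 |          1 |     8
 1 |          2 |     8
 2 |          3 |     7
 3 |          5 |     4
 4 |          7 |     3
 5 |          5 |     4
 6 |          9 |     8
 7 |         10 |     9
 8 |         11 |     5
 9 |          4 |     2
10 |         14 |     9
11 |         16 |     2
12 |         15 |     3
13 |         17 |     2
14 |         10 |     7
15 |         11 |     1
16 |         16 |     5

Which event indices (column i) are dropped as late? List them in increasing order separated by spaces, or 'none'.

i=0 t=1 v=8: → [1,4); WM=-1
i=1 t=2 v=8: → [1,5); WM=0
i=2 t=3 v=7: → [1,6); WM=1
i=3 t=5 v=4: → [1,8); WM=3
i=4 t=7 v=3: → [1,10); WM=5
i=5 t=5 v=4: → [1,10); WM=5
i=6 t=9 v=8: → [1,12); WM=7
i=7 t=10 v=9: → [1,13); WM=8
i=8 t=11 v=5: → [1,14); WM=9
i=9 t=4 v=2: DROP (t<9-0); WM=9
i=10 t=14 v=9: → [14,17); WM=12
i=11 t=16 v=2: → [14,19); WM=14
i=12 t=15 v=3: → [14,19); WM=14
i=13 t=17 v=2: → [14,20); WM=15
i=14 t=10 v=7: DROP (t<15-0); WM=15
i=15 t=11 v=1: DROP (t<15-0); WM=15
i=16 t=16 v=5: → [14,20); WM=15

9 14 15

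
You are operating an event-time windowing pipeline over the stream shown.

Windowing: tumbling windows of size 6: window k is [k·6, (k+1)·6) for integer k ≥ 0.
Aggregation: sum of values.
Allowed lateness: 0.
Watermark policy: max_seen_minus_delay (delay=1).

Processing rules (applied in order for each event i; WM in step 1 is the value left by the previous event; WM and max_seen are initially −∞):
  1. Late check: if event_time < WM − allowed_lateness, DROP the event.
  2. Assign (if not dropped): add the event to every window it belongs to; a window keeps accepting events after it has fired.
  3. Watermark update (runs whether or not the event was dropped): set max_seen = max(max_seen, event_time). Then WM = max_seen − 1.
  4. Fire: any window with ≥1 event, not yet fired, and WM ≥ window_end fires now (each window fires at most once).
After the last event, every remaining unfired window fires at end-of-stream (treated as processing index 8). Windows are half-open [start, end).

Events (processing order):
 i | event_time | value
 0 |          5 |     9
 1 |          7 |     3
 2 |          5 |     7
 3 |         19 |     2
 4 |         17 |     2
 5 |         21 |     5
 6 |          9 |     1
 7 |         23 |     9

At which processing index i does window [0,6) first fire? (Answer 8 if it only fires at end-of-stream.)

1

i=0 t=5 v=9: → [0,6); WM=4
i=1 t=7 v=3: → [6,12); WM=6; [0,6) fires=9
i=2 t=5 v=7: DROP (t<6-0); WM=6
i=3 t=19 v=2: → [18,24); WM=18; [6,12) fires=3
i=4 t=17 v=2: DROP (t<18-0); WM=18
i=5 t=21 v=5: → [18,24); WM=20
i=6 t=9 v=1: DROP (t<20-0); WM=20
i=7 t=23 v=9: → [18,24); WM=22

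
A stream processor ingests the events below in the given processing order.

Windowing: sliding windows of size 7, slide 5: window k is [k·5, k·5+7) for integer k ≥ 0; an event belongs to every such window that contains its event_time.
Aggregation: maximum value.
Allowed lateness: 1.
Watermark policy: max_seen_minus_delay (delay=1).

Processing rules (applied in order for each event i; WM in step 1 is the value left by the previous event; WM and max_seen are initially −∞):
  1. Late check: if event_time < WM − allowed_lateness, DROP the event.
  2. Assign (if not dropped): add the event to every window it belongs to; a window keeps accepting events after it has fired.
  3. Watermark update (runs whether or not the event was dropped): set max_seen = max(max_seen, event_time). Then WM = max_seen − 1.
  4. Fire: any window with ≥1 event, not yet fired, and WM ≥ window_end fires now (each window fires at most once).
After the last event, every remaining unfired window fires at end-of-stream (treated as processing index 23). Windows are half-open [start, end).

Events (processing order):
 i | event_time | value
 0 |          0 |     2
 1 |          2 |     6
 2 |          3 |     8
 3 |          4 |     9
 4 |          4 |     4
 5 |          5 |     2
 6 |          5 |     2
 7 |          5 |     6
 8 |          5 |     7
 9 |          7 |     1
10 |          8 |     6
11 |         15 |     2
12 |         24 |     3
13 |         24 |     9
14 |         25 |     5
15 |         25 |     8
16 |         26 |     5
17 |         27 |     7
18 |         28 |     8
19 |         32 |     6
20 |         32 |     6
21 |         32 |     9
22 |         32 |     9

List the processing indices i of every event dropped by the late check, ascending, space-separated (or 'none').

none

i=0 t=0 v=2: → [0,7); WM=-1
i=1 t=2 v=6: → [0,7); WM=1
i=2 t=3 v=8: → [0,7); WM=2
i=3 t=4 v=9: → [0,7); WM=3
i=4 t=4 v=4: → [0,7); WM=3
i=5 t=5 v=2: → [5,12),[0,7); WM=4
i=6 t=5 v=2: → [5,12),[0,7); WM=4
i=7 t=5 v=6: → [5,12),[0,7); WM=4
i=8 t=5 v=7: → [5,12),[0,7); WM=4
i=9 t=7 v=1: → [5,12); WM=6
i=10 t=8 v=6: → [5,12); WM=7; [0,7) fires=9
i=11 t=15 v=2: → [15,22),[10,17); WM=14; [5,12) fires=7
i=12 t=24 v=3: → [20,27); WM=23; [10,17) fires=2 [15,22) fires=2
i=13 t=24 v=9: → [20,27); WM=23
i=14 t=25 v=5: → [25,32),[20,27); WM=24
i=15 t=25 v=8: → [25,32),[20,27); WM=24
i=16 t=26 v=5: → [25,32),[20,27); WM=25
i=17 t=27 v=7: → [25,32); WM=26
i=18 t=28 v=8: → [25,32); WM=27; [20,27) fires=9
i=19 t=32 v=6: → [30,37); WM=31
i=20 t=32 v=6: → [30,37); WM=31
i=21 t=32 v=9: → [30,37); WM=31
i=22 t=32 v=9: → [30,37); WM=31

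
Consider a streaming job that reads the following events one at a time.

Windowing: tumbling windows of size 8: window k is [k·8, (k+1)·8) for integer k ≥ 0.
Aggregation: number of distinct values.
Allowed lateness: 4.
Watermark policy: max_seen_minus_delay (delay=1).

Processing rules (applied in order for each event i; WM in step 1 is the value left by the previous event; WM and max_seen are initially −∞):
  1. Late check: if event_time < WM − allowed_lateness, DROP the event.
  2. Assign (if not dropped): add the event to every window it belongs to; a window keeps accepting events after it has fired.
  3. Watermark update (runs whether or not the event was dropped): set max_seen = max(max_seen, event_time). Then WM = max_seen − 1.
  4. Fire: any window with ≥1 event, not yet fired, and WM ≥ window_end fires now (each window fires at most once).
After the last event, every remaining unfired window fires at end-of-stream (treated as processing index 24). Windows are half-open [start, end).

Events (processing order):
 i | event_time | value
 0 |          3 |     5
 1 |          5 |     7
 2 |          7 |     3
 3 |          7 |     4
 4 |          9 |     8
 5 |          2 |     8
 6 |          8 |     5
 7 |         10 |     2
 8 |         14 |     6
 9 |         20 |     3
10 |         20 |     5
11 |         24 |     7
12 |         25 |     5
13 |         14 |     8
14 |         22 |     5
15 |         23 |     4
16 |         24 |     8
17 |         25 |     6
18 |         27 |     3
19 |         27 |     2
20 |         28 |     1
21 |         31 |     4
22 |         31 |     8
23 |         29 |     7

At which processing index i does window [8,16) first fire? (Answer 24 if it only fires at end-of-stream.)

9

i=0 t=3 v=5: → [0,8); WM=2
i=1 t=5 v=7: → [0,8); WM=4
i=2 t=7 v=3: → [0,8); WM=6
i=3 t=7 v=4: → [0,8); WM=6
i=4 t=9 v=8: → [8,16); WM=8; [0,8) fires=4
i=5 t=2 v=8: DROP (t<8-4); WM=8
i=6 t=8 v=5: → [8,16); WM=8
i=7 t=10 v=2: → [8,16); WM=9
i=8 t=14 v=6: → [8,16); WM=13
i=9 t=20 v=3: → [16,24); WM=19; [8,16) fires=4
i=10 t=20 v=5: → [16,24); WM=19
i=11 t=24 v=7: → [24,32); WM=23
i=12 t=25 v=5: → [24,32); WM=24; [16,24) fires=2
i=13 t=14 v=8: DROP (t<24-4); WM=24
i=14 t=22 v=5: → [16,24); WM=24
i=15 t=23 v=4: → [16,24); WM=24
i=16 t=24 v=8: → [24,32); WM=24
i=17 t=25 v=6: → [24,32); WM=24
i=18 t=27 v=3: → [24,32); WM=26
i=19 t=27 v=2: → [24,32); WM=26
i=20 t=28 v=1: → [24,32); WM=27
i=21 t=31 v=4: → [24,32); WM=30
i=22 t=31 v=8: → [24,32); WM=30
i=23 t=29 v=7: → [24,32); WM=30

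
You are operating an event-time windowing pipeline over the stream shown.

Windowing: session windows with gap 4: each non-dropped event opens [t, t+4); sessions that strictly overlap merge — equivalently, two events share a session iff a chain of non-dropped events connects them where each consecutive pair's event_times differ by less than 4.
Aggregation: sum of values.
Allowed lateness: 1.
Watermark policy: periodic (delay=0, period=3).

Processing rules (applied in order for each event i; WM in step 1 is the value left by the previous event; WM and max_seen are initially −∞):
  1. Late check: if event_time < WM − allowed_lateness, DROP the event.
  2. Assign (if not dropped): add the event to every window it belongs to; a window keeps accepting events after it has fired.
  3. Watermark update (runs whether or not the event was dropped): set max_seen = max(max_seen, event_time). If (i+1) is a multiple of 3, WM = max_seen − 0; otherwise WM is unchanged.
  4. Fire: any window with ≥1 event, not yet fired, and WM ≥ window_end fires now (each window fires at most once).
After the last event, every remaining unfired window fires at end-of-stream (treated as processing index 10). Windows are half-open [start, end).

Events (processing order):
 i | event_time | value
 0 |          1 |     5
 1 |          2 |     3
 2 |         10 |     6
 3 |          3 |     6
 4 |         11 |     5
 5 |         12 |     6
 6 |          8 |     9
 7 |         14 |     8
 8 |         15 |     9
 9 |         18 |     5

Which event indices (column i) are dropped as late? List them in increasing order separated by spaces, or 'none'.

i=0 t=1 v=5: → [1,5); WM=−∞
i=1 t=2 v=3: → [1,6); WM=−∞
i=2 t=10 v=6: → [10,14); WM=10
i=3 t=3 v=6: DROP (t<10-1); WM=10
i=4 t=11 v=5: → [10,15); WM=10
i=5 t=12 v=6: → [10,16); WM=12
i=6 t=8 v=9: DROP (t<12-1); WM=12
i=7 t=14 v=8: → [10,18); WM=12
i=8 t=15 v=9: → [10,19); WM=15
i=9 t=18 v=5: → [10,22); WM=15

3 6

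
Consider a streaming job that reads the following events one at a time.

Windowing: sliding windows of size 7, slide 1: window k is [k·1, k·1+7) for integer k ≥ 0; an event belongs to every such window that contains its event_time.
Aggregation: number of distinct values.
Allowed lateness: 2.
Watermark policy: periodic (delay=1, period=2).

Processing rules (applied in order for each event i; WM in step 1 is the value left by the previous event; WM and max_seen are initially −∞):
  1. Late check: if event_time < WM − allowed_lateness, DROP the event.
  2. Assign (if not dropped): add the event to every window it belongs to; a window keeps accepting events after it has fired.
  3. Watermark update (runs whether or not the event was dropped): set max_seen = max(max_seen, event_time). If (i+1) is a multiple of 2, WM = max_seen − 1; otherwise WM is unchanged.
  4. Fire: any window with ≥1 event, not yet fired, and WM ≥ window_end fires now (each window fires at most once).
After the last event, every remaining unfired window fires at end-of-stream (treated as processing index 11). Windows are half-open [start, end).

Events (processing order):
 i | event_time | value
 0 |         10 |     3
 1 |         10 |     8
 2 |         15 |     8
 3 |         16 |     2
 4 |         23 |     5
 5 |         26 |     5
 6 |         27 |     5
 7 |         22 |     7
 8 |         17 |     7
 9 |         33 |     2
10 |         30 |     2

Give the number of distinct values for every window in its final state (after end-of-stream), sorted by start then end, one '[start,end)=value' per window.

[4,11)=2 [5,12)=2 [6,13)=2 [7,14)=2 [8,15)=2 [9,16)=2 [10,17)=3 [11,18)=2 [12,19)=2 [13,20)=2 [14,21)=2 [15,22)=2 [16,23)=1 [17,24)=1 [18,25)=1 [19,26)=1 [20,27)=1 [21,28)=1 [22,29)=1 [23,30)=1 [24,31)=2 [25,32)=2 [26,33)=2 [27,34)=2 [28,35)=1 [29,36)=1 [30,37)=1 [31,38)=1 [32,39)=1 [33,40)=1

i=0 t=10 v=3: → [10,17),[9,16),[8,15),[7,14),[6,13),[5,12),[4,11); WM=−∞
i=1 t=10 v=8: → [10,17),[9,16),[8,15),[7,14),[6,13),[5,12),[4,11); WM=9
i=2 t=15 v=8: → [15,22),[14,21),[13,20),[12,19),[11,18),[10,17),[9,16); WM=9
i=3 t=16 v=2: → [16,23),[15,22),[14,21),[13,20),[12,19),[11,18),[10,17); WM=15; [4,11) fires=2 [5,12) fires=2 [6,13) fires=2 [7,14) fires=2 [8,15) fires=2
i=4 t=23 v=5: → [23,30),[22,29),[21,28),[20,27),[19,26),[18,25),[17,24); WM=15
i=5 t=26 v=5: → [26,33),[25,32),[24,31),[23,30),[22,29),[21,28),[20,27); WM=25; [9,16) fires=2 [10,17) fires=3 [11,18) fires=2 [12,19) fires=2 [13,20) fires=2 [14,21) fires=2 [15,22) fires=2 [16,23) fires=1 [17,24) fires=1 [18,25) fires=1
i=6 t=27 v=5: → [27,34),[26,33),[25,32),[24,31),[23,30),[22,29),[21,28); WM=25
i=7 t=22 v=7: DROP (t<25-2); WM=26; [19,26) fires=1
i=8 t=17 v=7: DROP (t<26-2); WM=26
i=9 t=33 v=2: → [33,40),[32,39),[31,38),[30,37),[29,36),[28,35),[27,34); WM=32; [20,27) fires=1 [21,28) fires=1 [22,29) fires=1 [23,30) fires=1 [24,31) fires=1 [25,32) fires=1
i=10 t=30 v=2: → [30,37),[29,36),[28,35),[27,34),[26,33),[25,32),[24,31); WM=32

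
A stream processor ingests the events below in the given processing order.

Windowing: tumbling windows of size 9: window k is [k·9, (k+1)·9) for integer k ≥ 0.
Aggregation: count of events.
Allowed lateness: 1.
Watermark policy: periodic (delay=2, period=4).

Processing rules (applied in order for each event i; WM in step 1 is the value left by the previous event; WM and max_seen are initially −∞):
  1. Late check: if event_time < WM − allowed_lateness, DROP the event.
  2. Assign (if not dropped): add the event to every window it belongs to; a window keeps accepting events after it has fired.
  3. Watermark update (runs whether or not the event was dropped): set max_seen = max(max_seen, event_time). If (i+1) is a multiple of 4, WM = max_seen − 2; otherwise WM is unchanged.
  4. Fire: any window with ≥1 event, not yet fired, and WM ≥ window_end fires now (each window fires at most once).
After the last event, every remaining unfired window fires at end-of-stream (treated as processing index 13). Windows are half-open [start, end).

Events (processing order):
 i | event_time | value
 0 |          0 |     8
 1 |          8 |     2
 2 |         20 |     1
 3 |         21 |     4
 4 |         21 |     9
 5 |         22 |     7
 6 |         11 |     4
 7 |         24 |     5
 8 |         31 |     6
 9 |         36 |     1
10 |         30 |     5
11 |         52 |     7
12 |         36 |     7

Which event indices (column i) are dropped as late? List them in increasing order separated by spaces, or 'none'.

6 12

i=0 t=0 v=8: → [0,9); WM=−∞
i=1 t=8 v=2: → [0,9); WM=−∞
i=2 t=20 v=1: → [18,27); WM=−∞
i=3 t=21 v=4: → [18,27); WM=19; [0,9) fires=2
i=4 t=21 v=9: → [18,27); WM=19
i=5 t=22 v=7: → [18,27); WM=19
i=6 t=11 v=4: DROP (t<19-1); WM=19
i=7 t=24 v=5: → [18,27); WM=22
i=8 t=31 v=6: → [27,36); WM=22
i=9 t=36 v=1: → [36,45); WM=22
i=10 t=30 v=5: → [27,36); WM=22
i=11 t=52 v=7: → [45,54); WM=50; [18,27) fires=5 [27,36) fires=2 [36,45) fires=1
i=12 t=36 v=7: DROP (t<50-1); WM=50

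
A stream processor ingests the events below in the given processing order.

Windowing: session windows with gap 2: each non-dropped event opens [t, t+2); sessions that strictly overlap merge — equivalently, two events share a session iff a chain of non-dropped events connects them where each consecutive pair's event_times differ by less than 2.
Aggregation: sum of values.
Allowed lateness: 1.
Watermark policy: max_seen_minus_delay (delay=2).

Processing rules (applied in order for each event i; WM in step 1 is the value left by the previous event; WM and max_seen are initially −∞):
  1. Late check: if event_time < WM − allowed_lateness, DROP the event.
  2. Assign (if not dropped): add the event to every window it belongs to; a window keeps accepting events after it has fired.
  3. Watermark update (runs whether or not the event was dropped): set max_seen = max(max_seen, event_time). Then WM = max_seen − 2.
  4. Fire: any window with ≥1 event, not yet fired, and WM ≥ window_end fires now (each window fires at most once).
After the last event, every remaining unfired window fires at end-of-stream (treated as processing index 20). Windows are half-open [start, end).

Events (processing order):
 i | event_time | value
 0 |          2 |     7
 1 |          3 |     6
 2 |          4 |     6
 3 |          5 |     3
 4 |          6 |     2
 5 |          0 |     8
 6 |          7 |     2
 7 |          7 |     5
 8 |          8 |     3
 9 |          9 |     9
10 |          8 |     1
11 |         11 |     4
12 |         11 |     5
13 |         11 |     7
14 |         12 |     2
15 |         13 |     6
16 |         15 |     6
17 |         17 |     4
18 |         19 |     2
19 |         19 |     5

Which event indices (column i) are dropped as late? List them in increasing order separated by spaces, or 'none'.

i=0 t=2 v=7: → [2,4); WM=0
i=1 t=3 v=6: → [2,5); WM=1
i=2 t=4 v=6: → [2,6); WM=2
i=3 t=5 v=3: → [2,7); WM=3
i=4 t=6 v=2: → [2,8); WM=4
i=5 t=0 v=8: DROP (t<4-1); WM=4
i=6 t=7 v=2: → [2,9); WM=5
i=7 t=7 v=5: → [2,9); WM=5
i=8 t=8 v=3: → [2,10); WM=6
i=9 t=9 v=9: → [2,11); WM=7
i=10 t=8 v=1: → [2,11); WM=7
i=11 t=11 v=4: → [11,13); WM=9
i=12 t=11 v=5: → [11,13); WM=9
i=13 t=11 v=7: → [11,13); WM=9
i=14 t=12 v=2: → [11,14); WM=10
i=15 t=13 v=6: → [11,15); WM=11
i=16 t=15 v=6: → [15,17); WM=13
i=17 t=17 v=4: → [17,19); WM=15
i=18 t=19 v=2: → [19,21); WM=17
i=19 t=19 v=5: → [19,21); WM=17

5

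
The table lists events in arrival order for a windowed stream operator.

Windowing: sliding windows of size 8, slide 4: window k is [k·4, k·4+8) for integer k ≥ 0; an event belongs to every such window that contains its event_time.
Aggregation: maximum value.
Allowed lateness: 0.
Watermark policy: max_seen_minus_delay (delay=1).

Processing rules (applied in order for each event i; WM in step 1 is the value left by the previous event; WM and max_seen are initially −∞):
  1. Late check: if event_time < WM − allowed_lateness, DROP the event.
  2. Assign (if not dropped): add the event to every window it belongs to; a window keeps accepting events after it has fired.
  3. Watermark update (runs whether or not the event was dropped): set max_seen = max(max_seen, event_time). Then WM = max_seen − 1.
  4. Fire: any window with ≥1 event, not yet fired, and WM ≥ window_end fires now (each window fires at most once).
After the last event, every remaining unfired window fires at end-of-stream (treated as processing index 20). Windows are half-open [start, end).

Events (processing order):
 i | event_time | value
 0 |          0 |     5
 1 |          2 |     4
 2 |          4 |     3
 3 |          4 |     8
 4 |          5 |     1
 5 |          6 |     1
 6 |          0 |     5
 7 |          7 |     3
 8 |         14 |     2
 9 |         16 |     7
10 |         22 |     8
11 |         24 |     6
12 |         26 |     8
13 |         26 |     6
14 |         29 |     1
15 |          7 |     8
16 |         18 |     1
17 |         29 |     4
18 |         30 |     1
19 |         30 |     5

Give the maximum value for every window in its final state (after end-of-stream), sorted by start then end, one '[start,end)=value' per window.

[0,8)=8 [4,12)=8 [8,16)=2 [12,20)=7 [16,24)=8 [20,28)=8 [24,32)=8 [28,36)=5

i=0 t=0 v=5: → [0,8); WM=-1
i=1 t=2 v=4: → [0,8); WM=1
i=2 t=4 v=3: → [4,12),[0,8); WM=3
i=3 t=4 v=8: → [4,12),[0,8); WM=3
i=4 t=5 v=1: → [4,12),[0,8); WM=4
i=5 t=6 v=1: → [4,12),[0,8); WM=5
i=6 t=0 v=5: DROP (t<5-0); WM=5
i=7 t=7 v=3: → [4,12),[0,8); WM=6
i=8 t=14 v=2: → [12,20),[8,16); WM=13; [0,8) fires=8 [4,12) fires=8
i=9 t=16 v=7: → [16,24),[12,20); WM=15
i=10 t=22 v=8: → [20,28),[16,24); WM=21; [8,16) fires=2 [12,20) fires=7
i=11 t=24 v=6: → [24,32),[20,28); WM=23
i=12 t=26 v=8: → [24,32),[20,28); WM=25; [16,24) fires=8
i=13 t=26 v=6: → [24,32),[20,28); WM=25
i=14 t=29 v=1: → [28,36),[24,32); WM=28; [20,28) fires=8
i=15 t=7 v=8: DROP (t<28-0); WM=28
i=16 t=18 v=1: DROP (t<28-0); WM=28
i=17 t=29 v=4: → [28,36),[24,32); WM=28
i=18 t=30 v=1: → [28,36),[24,32); WM=29
i=19 t=30 v=5: → [28,36),[24,32); WM=29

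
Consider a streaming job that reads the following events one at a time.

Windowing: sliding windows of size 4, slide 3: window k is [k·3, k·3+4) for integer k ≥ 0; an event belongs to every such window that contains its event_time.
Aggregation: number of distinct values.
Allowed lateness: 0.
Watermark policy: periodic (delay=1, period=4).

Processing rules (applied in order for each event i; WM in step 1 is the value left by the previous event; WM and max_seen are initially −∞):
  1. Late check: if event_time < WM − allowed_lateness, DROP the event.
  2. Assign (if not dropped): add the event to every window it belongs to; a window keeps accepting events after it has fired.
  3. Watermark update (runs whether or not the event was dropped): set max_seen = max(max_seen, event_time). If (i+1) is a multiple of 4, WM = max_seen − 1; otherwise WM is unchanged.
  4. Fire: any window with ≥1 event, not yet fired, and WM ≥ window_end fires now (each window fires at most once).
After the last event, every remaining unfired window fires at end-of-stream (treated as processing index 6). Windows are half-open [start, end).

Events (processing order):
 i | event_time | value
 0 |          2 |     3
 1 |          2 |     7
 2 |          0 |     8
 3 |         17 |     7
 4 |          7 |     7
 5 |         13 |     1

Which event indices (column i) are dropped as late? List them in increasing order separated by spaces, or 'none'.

4 5

i=0 t=2 v=3: → [0,4); WM=−∞
i=1 t=2 v=7: → [0,4); WM=−∞
i=2 t=0 v=8: → [0,4); WM=−∞
i=3 t=17 v=7: → [15,19); WM=16; [0,4) fires=3
i=4 t=7 v=7: DROP (t<16-0); WM=16
i=5 t=13 v=1: DROP (t<16-0); WM=16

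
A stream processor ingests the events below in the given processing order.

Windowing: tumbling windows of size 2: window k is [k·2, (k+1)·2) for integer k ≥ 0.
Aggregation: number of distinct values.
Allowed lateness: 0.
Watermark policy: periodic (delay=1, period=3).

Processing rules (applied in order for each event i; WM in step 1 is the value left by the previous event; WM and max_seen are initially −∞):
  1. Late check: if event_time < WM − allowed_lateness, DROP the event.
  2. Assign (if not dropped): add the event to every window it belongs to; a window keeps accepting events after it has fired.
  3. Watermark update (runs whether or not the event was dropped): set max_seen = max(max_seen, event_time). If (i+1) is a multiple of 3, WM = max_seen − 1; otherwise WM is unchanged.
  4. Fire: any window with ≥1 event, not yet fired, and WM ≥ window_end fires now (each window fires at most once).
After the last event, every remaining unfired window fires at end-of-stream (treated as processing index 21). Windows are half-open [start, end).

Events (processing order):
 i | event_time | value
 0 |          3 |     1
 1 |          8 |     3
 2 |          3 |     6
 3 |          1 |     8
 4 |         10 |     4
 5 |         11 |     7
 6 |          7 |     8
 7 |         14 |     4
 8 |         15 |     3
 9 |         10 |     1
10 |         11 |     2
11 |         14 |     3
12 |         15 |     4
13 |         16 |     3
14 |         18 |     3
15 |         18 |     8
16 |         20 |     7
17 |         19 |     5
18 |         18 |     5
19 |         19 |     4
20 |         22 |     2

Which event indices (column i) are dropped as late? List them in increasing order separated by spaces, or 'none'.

i=0 t=3 v=1: → [2,4); WM=−∞
i=1 t=8 v=3: → [8,10); WM=−∞
i=2 t=3 v=6: → [2,4); WM=7; [2,4) fires=2
i=3 t=1 v=8: DROP (t<7-0); WM=7
i=4 t=10 v=4: → [10,12); WM=7
i=5 t=11 v=7: → [10,12); WM=10; [8,10) fires=1
i=6 t=7 v=8: DROP (t<10-0); WM=10
i=7 t=14 v=4: → [14,16); WM=10
i=8 t=15 v=3: → [14,16); WM=14; [10,12) fires=2
i=9 t=10 v=1: DROP (t<14-0); WM=14
i=10 t=11 v=2: DROP (t<14-0); WM=14
i=11 t=14 v=3: → [14,16); WM=14
i=12 t=15 v=4: → [14,16); WM=14
i=13 t=16 v=3: → [16,18); WM=14
i=14 t=18 v=3: → [18,20); WM=17; [14,16) fires=2
i=15 t=18 v=8: → [18,20); WM=17
i=16 t=20 v=7: → [20,22); WM=17
i=17 t=19 v=5: → [18,20); WM=19; [16,18) fires=1
i=18 t=18 v=5: DROP (t<19-0); WM=19
i=19 t=19 v=4: → [18,20); WM=19
i=20 t=22 v=2: → [22,24); WM=21; [18,20) fires=4

3 6 9 10 18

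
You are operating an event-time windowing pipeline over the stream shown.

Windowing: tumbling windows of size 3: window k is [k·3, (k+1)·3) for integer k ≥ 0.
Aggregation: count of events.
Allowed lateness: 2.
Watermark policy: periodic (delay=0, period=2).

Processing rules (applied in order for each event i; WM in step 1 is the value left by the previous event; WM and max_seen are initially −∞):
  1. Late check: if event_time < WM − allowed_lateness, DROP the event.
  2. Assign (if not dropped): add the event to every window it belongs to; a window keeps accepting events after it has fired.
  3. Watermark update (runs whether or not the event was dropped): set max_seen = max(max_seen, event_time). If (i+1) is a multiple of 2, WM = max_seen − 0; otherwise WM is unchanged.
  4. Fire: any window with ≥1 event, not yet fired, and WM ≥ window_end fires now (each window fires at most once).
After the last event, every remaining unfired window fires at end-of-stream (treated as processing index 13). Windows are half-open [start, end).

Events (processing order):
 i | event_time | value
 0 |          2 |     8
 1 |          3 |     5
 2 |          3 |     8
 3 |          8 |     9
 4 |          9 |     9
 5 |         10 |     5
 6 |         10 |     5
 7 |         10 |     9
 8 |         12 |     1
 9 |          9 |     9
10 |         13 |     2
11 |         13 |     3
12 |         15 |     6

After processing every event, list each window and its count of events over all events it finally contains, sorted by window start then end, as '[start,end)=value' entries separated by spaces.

i=0 t=2 v=8: → [0,3); WM=−∞
i=1 t=3 v=5: → [3,6); WM=3; [0,3) fires=1
i=2 t=3 v=8: → [3,6); WM=3
i=3 t=8 v=9: → [6,9); WM=8; [3,6) fires=2
i=4 t=9 v=9: → [9,12); WM=8
i=5 t=10 v=5: → [9,12); WM=10; [6,9) fires=1
i=6 t=10 v=5: → [9,12); WM=10
i=7 t=10 v=9: → [9,12); WM=10
i=8 t=12 v=1: → [12,15); WM=10
i=9 t=9 v=9: → [9,12); WM=12; [9,12) fires=5
i=10 t=13 v=2: → [12,15); WM=12
i=11 t=13 v=3: → [12,15); WM=13
i=12 t=15 v=6: → [15,18); WM=13

[0,3)=1 [3,6)=2 [6,9)=1 [9,12)=5 [12,15)=3 [15,18)=1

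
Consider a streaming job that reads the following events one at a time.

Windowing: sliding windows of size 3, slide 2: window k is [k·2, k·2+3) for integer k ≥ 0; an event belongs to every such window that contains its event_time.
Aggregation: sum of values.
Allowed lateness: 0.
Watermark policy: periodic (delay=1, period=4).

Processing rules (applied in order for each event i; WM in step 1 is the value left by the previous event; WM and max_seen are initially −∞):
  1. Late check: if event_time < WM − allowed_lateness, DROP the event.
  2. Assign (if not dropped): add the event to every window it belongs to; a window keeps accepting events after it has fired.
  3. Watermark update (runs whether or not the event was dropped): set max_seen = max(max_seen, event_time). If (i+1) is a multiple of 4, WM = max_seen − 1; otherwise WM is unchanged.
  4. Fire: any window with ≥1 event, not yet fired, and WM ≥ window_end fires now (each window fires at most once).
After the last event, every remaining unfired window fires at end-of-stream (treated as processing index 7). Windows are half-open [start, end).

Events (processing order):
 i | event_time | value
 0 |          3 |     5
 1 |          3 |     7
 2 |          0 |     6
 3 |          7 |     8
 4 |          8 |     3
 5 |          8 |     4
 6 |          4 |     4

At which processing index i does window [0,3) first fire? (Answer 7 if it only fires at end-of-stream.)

3

i=0 t=3 v=5: → [2,5); WM=−∞
i=1 t=3 v=7: → [2,5); WM=−∞
i=2 t=0 v=6: → [0,3); WM=−∞
i=3 t=7 v=8: → [6,9); WM=6; [0,3) fires=6 [2,5) fires=12
i=4 t=8 v=3: → [8,11),[6,9); WM=6
i=5 t=8 v=4: → [8,11),[6,9); WM=6
i=6 t=4 v=4: DROP (t<6-0); WM=6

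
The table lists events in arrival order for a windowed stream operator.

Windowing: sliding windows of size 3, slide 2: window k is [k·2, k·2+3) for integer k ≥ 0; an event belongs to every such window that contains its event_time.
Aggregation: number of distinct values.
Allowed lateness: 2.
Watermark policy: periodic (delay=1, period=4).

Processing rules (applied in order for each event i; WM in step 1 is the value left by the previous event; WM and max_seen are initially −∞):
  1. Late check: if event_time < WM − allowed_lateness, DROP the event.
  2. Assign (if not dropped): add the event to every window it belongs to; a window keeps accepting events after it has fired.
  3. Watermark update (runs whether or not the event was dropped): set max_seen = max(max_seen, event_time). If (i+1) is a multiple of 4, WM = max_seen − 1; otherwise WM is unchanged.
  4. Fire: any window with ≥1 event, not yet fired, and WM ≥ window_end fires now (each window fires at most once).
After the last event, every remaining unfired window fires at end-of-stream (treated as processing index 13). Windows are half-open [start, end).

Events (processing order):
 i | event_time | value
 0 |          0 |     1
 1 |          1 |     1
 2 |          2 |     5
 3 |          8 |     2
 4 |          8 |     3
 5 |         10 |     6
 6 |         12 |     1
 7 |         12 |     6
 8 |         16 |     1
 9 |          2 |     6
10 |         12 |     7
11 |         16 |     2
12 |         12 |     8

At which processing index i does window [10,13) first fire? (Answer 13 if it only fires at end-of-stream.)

11

i=0 t=0 v=1: → [0,3); WM=−∞
i=1 t=1 v=1: → [0,3); WM=−∞
i=2 t=2 v=5: → [2,5),[0,3); WM=−∞
i=3 t=8 v=2: → [8,11),[6,9); WM=7; [0,3) fires=2 [2,5) fires=1
i=4 t=8 v=3: → [8,11),[6,9); WM=7
i=5 t=10 v=6: → [10,13),[8,11); WM=7
i=6 t=12 v=1: → [12,15),[10,13); WM=7
i=7 t=12 v=6: → [12,15),[10,13); WM=11; [6,9) fires=2 [8,11) fires=3
i=8 t=16 v=1: → [16,19),[14,17); WM=11
i=9 t=2 v=6: DROP (t<11-2); WM=11
i=10 t=12 v=7: → [12,15),[10,13); WM=11
i=11 t=16 v=2: → [16,19),[14,17); WM=15; [10,13) fires=3 [12,15) fires=3
i=12 t=12 v=8: DROP (t<15-2); WM=15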